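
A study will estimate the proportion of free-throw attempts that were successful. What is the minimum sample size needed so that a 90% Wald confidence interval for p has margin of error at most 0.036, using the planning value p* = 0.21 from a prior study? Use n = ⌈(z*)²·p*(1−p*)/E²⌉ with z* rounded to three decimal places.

For 90% confidence, z* = 1.645.
p*(1−p*) = 0.21·0.79 = 0.1659.
Required n before rounding: 2.706025 × 0.1659 / 0.036² = 346.396.
⌈346.396⌉ = 347.

n = 347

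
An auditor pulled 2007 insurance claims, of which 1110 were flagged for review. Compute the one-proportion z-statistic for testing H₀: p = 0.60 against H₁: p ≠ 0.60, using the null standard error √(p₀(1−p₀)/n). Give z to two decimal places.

Sample proportion p̂ = 1110/2007 = 0.55306.
Null standard error: √(0.60·0.40/2007) = √0.000119581 = 0.010935.
z = (0.55306 − 0.60)/0.010935 = -0.04694/0.010935 = -4.29.

z = -4.29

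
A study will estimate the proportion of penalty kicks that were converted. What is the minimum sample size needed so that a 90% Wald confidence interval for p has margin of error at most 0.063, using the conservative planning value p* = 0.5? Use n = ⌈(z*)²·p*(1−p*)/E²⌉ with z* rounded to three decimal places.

n = 171

z* = 1.645 at the 90% level.
p*(1−p*) = 0.50·0.50 = 0.2500.
Required n before rounding: 2.706025 × 0.2500 / 0.063² = 170.448.
⌈170.448⌉ = 171.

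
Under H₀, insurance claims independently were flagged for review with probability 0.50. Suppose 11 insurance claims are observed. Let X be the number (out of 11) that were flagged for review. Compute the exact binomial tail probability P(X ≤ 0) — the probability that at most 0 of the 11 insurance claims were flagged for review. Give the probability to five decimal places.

X is binomial with n = 11 and p = 0.50.
P(X ≤ 0) = C(11,0)·0.50^0·0.50^11.
= 0.000488 = 0.00049.

P = 0.00049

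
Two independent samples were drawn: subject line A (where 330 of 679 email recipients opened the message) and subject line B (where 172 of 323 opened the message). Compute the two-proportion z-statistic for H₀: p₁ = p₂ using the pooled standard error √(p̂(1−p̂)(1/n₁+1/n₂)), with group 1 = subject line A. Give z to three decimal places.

p̂₁ = 330/679 = 0.48601, p̂₂ = 172/323 = 0.53251.
Pooled p̂ = (330+172)/(679+323) = 502/1002 = 0.50100.
Pooled SE = √[0.2499990·0.00456873] ≈ 0.033796.
z = (p̂₁ − p̂₂)/SE = (0.48601 − 0.53251)/0.033796 = -0.04650/0.033796 = -1.376.

z = -1.376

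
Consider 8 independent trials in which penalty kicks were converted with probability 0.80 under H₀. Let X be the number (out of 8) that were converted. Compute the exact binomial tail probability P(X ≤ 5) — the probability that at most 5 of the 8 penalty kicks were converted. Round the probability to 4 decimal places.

P = 0.2031

X ~ Binomial(n=8, p=0.80).
P(X ≤ 5) = Σ_{j=0}^{5} C(8,j)·0.80^j·0.20^{8−j}.
= 0.000003 + 0.000082 + 0.001147 + 0.009175 + 0.045875 + 0.146801 = 0.2031.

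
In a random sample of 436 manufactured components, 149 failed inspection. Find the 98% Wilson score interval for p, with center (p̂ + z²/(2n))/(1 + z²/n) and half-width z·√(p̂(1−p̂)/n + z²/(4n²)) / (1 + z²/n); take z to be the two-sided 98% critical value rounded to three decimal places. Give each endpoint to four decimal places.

Here p̂ = 149/436 = 0.34174 and z = 2.326 (z² = 5.410276).
1 + z²/n = 1.012409.
Center = (0.34174 + 0.006204)/1.012409 = 0.34368.
Radicand: p̂(1−p̂)/n + z²/(4n²) = 0.000515951 + 0.000007115 = 0.000523066.
Half-width = 2.326·√0.000523066/1.012409 = 0.05255.
Interval: 0.34368 ± 0.05255 → (0.2911, 0.3962).

(0.2911, 0.3962)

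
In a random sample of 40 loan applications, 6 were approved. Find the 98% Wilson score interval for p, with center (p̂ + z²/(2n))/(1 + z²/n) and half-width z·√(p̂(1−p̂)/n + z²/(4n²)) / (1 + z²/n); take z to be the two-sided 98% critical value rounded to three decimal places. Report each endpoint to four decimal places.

(0.0616, 0.3218)

Here p̂ = 6/40 = 0.15000 and z = 2.326 (z² = 5.410276).
1 + z²/n = 1.135257.
Center = (0.15000 + 0.067628)/1.135257 = 0.19170.
Radicand: p̂(1−p̂)/n + z²/(4n²) = 0.003187500 + 0.000845356 = 0.004032856.
Half-width = z·√(radicand)/denom = 2.326·0.063505/1.135257 = 0.13011.
Interval: 0.19170 ± 0.13011 → (0.0616, 0.3218).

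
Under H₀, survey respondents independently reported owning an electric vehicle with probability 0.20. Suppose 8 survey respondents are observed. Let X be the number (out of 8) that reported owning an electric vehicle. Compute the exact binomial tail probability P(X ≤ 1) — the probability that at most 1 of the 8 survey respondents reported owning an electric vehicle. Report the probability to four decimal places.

P = 0.5033

X ~ Binomial(n=8, p=0.20).
P(X ≤ 1) = C(8,0)·0.20^0·0.80^8 + C(8,1)·0.20^1·0.80^7.
= 0.167772 + 0.335544 = 0.5033.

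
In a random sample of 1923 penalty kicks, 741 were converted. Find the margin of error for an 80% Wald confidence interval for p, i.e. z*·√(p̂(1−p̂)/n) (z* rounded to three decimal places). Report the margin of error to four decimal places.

With x = 741 successes in n = 1923, p̂ = 0.38534.
SE(p̂) = √(0.38534·0.61466/1923) = 0.011098.
z* = 1.282 at the 80% level.
So ME = 0.0142.

ME = 0.0142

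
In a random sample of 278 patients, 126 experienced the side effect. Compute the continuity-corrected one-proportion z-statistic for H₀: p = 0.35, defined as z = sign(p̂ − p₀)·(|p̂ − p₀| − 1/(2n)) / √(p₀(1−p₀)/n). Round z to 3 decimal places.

z = 3.546

p̂ = 126/278 = 0.45324. p̂ − p₀ = 0.103237.
Continuity correction 1/(2n) = 1/556 = 0.001799.
Corrected numerator: |0.103237| − 0.001799 = 0.101438.
SE₀ = √(0.35·0.65/278) = 0.028607.
z = +0.101438/0.028607 = 3.546.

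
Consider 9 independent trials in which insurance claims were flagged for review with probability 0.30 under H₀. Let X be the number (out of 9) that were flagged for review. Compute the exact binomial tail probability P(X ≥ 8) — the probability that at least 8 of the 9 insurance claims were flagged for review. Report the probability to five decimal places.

X ~ Binomial(n=9, p=0.30).
P(X ≥ 8) = C(9,8)·0.30^8·0.70^1 + C(9,9)·0.30^9·0.70^0.
= 0.000413 + 0.000020 = 0.00043.

P = 0.00043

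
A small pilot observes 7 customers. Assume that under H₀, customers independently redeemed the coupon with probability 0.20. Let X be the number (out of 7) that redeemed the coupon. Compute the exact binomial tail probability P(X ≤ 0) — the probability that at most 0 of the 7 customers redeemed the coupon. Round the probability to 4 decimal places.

P = 0.2097

X ~ Binomial(n=7, p=0.20).
P(X ≤ 0) = C(7,0)·0.20^0·0.80^7.
= 0.209715 = 0.2097.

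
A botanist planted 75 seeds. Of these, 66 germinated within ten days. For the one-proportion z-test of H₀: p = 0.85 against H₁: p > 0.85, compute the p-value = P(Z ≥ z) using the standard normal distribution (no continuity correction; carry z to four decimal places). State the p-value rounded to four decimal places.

With x = 66 successes in n = 75, p̂ = 0.88000.
Under H₀, SE = √(p₀(1−p₀)/n) = √(0.85·0.15/75) = √0.001700000 = 0.041231.
Test statistic (full precision, shown to 4 dp): z = (66/75 − 0.85)/SE₀ ≈ 0.7276.
p-value = P(Z ≥ z) with z = 0.7276 → 0.2334.

p-value = 0.2334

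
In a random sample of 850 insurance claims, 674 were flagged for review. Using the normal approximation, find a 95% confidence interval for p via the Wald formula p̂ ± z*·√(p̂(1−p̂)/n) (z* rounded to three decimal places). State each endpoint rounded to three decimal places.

p̂ = 674/850 = 0.79294.
SE(p̂) = √(0.79294·0.20706/850) = 0.013898.
For 95% confidence, z* = 1.960.
Margin = 1.960·0.013898 = 0.02724.
Interval: 0.79294 ± 0.02724 → (0.766, 0.820).

(0.766, 0.820)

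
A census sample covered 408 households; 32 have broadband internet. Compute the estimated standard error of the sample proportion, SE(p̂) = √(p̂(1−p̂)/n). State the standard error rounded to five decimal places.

SE = 0.01331

The sample proportion is 32/408 = 0.07843.
p̂(1−p̂) = 0.07843·0.92157 = 0.072279.
SE = √(0.072279/408) = 0.01331.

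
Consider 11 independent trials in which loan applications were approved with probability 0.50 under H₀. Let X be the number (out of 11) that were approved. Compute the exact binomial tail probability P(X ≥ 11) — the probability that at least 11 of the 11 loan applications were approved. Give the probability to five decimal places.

P = 0.00049

X is binomial with n = 11 and p = 0.50.
P(X ≥ 11) = C(11,11)·0.50^11·0.50^0.
= 0.000488 = 0.00049.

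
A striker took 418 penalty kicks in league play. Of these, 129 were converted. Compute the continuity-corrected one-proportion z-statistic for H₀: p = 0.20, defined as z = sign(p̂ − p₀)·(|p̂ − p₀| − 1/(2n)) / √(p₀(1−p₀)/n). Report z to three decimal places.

z = 5.490

Sample proportion p̂ = 129/418 = 0.30861. p̂ − p₀ = 0.108612.
1/(2n) = 0.001196.
Corrected numerator: |0.108612| − 0.001196 = 0.107416.
Under H₀, SE = √(p₀(1−p₀)/n) = √(0.20·0.80/418) = √0.000382775 = 0.019565.
z = +0.107416/0.019565 = 5.490.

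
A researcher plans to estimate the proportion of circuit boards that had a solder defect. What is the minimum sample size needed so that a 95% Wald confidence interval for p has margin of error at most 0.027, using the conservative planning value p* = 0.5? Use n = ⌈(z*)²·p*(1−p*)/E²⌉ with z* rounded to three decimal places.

n = 1318

The 95% critical value is z* = 1.960.
p*(1−p*) = 0.2500.
Required n before rounding: 3.841600 × 0.2500 / 0.027² = 1317.421.
Rounding up, n = 1318.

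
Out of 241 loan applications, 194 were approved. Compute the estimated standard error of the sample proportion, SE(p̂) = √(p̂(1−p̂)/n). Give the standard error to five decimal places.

SE = 0.02552

With x = 194 successes in n = 241, p̂ = 0.80498.
p̂(1−p̂) = 0.80498·0.19502 = 0.156987.
SE = √(0.156987/241) = √0.000651398 = 0.02552.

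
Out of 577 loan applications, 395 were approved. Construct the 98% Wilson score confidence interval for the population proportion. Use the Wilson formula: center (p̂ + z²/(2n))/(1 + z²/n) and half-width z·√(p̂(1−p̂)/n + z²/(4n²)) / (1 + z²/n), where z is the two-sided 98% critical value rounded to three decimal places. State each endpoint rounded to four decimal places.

(0.6380, 0.7277)

p̂ = 395/577 = 0.68458; z = 2.326, so z² = 5.410276.
1 + z²/n = 1.009377.
Center = (0.68458 + 0.004688)/1.009377 = 0.68286.
Radicand: p̂(1−p̂)/n + z²/(4n²) = 0.000374232 + 0.000004063 = 0.000378295.
Half-width = 2.326·√0.000378295/1.009377 = 0.04482.
CI: 0.68286 ± 0.04482 = (0.6380, 0.7277).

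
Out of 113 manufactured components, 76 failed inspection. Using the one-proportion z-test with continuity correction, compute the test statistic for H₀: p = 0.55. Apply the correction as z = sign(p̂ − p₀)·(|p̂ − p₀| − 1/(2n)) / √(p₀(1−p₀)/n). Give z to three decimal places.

p̂ = 76/113 = 0.67257. p̂ − p₀ = 0.122566.
1/(2n) = 0.004425.
Corrected numerator: |0.122566| − 0.004425 = 0.118141.
Null standard error: √(0.55·0.45/113) = √0.002190265 = 0.046800.
z = (+)0.118141/0.046800 = 2.524.

z = 2.524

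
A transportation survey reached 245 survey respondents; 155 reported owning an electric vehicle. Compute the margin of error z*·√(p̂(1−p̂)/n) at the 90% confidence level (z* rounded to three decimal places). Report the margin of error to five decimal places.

p̂ = 155/245 = 0.63265.
SE(p̂) = √(0.63265·0.36735/245) = 0.030799.
z* = 1.645 at the 90% level.
So ME = 0.05066.

ME = 0.05066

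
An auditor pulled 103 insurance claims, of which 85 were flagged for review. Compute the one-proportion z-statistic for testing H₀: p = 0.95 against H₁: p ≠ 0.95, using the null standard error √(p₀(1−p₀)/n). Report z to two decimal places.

z = -5.81

Sample proportion p̂ = 85/103 = 0.82524.
Null standard error: √(0.95·0.05/103) = √0.000461165 = 0.021475.
Test statistic: z = -0.12476/0.021475 = -5.81.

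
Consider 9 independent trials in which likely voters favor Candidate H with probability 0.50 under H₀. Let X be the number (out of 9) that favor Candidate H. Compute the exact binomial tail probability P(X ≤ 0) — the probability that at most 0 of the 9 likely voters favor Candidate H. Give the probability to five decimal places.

X ~ Binomial(n=9, p=0.50).
P(X ≤ 0) = C(9,0)·0.50^0·0.50^9.
= 0.001953 = 0.00195.

P = 0.00195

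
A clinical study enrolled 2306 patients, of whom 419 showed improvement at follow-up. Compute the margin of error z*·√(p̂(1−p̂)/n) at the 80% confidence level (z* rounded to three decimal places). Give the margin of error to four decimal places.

ME = 0.0103

p̂ = 419/2306 = 0.18170.
SE = √(p̂(1−p̂)/n) = √(0.148685/2306) = 0.008030.
For 80% confidence, z* = 1.282.
Margin of error = z*·SE = 1.282 × 0.008030 = 0.0103.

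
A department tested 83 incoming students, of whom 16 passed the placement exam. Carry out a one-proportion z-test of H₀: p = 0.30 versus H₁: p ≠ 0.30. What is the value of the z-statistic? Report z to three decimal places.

z = -2.132

Sample proportion p̂ = 16/83 = 0.19277.
Under H₀, SE = √(p₀(1−p₀)/n) = √(0.30·0.70/83) = √0.002530120 = 0.050300.
z = (0.19277 − 0.30)/0.050300 = -0.10723/0.050300 = -2.132.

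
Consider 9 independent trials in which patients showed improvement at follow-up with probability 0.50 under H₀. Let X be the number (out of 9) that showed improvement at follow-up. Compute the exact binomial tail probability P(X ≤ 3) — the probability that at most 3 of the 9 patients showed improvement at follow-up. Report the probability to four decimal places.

P = 0.2539

X ~ Binomial(n=9, p=0.50).
P(X ≤ 3) = C(9,0)·0.50^0·0.50^9 + C(9,1)·0.50^1·0.50^8 + C(9,2)·0.50^2·0.50^7 + C(9,3)·0.50^3·0.50^6.
= 0.001953 + 0.017578 + 0.070312 + 0.164062 = 0.2539.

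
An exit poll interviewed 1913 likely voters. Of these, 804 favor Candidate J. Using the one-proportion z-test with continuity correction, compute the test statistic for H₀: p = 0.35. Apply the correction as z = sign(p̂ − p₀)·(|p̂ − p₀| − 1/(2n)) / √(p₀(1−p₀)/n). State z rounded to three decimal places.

z = 6.421

The sample proportion is 804/1913 = 0.42028. p̂ − p₀ = 0.070282.
1/(2n) = 0.000261.
Corrected numerator: |0.070282| − 0.000261 = 0.070021.
Null standard error: √(0.35·0.65/1913) = √0.000118923 = 0.010905.
z = (+)0.070021/0.010905 = 6.421.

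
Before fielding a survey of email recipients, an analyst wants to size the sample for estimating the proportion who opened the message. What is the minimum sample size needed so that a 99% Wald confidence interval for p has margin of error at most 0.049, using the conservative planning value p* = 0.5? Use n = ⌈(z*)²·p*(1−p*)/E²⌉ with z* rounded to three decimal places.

The 99% critical value is z* = 2.576.
p*(1−p*) = 0.50·0.50 = 0.2500.
(z*)²·p*(1−p*)/E² = 6.635776·0.2500/0.002401 = 690.939.
Rounding up, n = 691.

n = 691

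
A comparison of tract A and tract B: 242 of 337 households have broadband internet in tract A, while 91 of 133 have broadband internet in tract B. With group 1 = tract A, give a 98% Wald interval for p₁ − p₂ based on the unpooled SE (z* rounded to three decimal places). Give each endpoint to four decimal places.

p̂₁ = 0.71810, p̂₂ = 0.68421, so the observed difference is 0.03389.
SE = √(0.000600688 + 0.001624560) = √0.002225248 = 0.047173.
z* = 2.326 at the 98% level. Margin of error = 0.10972.
Interval: 0.03389 ± 0.10972 → (-0.0758, 0.1436).

(-0.0758, 0.1436)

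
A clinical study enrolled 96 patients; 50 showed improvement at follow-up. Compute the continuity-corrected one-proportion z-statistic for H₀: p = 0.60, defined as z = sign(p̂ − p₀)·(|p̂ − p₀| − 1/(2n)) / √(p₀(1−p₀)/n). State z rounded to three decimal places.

z = -1.479

The sample proportion is 50/96 = 0.52083. p̂ − p₀ = -0.079167.
Continuity correction 1/(2n) = 1/192 = 0.005208.
Corrected numerator: |-0.079167| − 0.005208 = 0.073959.
Under H₀, SE = √(p₀(1−p₀)/n) = √(0.60·0.40/96) = √0.002500000 = 0.050000.
z = −0.073959/0.050000 = -1.479.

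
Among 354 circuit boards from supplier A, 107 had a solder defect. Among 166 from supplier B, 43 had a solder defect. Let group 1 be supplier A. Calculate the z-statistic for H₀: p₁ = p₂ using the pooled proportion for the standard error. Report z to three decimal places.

p̂₁ = 107/354 = 0.30226, p̂₂ = 43/166 = 0.25904.
Pooling: p̂ = 150/520 = 0.28846.
Pooled SE = √[0.2052515·0.00884896] ≈ 0.042618.
z = (p̂₁ − p̂₂)/SE = (0.30226 − 0.25904)/0.042618 = 0.04322/0.042618 = 1.014.

z = 1.014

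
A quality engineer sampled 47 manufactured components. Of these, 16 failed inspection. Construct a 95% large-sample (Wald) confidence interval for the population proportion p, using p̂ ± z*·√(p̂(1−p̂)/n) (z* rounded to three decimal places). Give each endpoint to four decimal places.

Sample proportion p̂ = 16/47 = 0.34043.
SE(p̂) = √(0.34043·0.65957/47) = 0.069118.
For 95% confidence, z* = 1.960.
Margin of error: 1.960 × 0.069118 = 0.13547.
Interval: 0.34043 ± 0.13547 → (0.2050, 0.4759).

(0.2050, 0.4759)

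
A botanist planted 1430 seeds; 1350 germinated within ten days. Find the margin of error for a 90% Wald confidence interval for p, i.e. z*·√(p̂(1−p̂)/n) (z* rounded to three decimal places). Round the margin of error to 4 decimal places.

ME = 0.0100

p̂ = 1350/1430 = 0.94406.
Standard error of p̂: √(0.052814/1430) = √0.000036933 = 0.006077.
For 90% confidence, z* = 1.645.
ME = 1.645·0.006077 = 0.0100.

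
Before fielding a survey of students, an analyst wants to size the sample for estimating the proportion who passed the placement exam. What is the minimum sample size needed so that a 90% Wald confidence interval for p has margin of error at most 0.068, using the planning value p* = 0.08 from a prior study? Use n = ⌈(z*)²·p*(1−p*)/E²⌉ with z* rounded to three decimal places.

z* = 1.645 at the 90% level.
p*(1−p*) = 0.08·0.92 = 0.0736.
(z*)²·p*(1−p*)/E² = 2.706025·0.0736/0.004624 = 43.072.
⌈43.072⌉ = 44.

n = 44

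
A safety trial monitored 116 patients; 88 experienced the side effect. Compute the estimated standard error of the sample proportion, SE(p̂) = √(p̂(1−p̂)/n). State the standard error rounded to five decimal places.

SE = 0.03973

The sample proportion is 88/116 = 0.75862.
p̂(1−p̂) = 0.183116.
Dividing by n and taking the root: √0.001578586 = 0.03973.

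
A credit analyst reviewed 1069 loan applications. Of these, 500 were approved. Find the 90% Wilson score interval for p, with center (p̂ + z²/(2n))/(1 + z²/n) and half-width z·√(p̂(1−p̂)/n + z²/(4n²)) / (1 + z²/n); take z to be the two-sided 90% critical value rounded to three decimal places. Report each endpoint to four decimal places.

(0.4427, 0.4929)

p̂ = 500/1069 = 0.46773; z = 1.645, so z² = 2.706025.
Denominator 1 + z²/n = 1 + 2.706025/1069 = 1.002531.
Center = (0.46773 + 0.001266)/1.002531 = 0.46781.
Radicand: p̂(1−p̂)/n + z²/(4n²) = 0.000232889 + 0.000000592 = 0.000233481.
Half-width = z·√(radicand)/denom = 1.645·0.015280/1.002531 = 0.02507.
So the interval runs from 0.4427 to 0.4929.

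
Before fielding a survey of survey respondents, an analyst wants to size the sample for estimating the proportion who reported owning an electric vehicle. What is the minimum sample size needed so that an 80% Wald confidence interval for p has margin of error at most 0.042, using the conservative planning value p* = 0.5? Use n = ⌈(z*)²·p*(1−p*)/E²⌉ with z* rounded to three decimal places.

z* = 1.282 at the 80% level.
p*(1−p*) = 0.2500.
Required n before rounding: 1.643524 × 0.2500 / 0.042² = 232.926.
Rounding up, n = 233.

n = 233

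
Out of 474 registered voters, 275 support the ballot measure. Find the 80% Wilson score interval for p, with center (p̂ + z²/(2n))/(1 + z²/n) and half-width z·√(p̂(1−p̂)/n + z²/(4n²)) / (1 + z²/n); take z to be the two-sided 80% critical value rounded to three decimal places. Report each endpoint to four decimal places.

p̂ = 275/474 = 0.58017; z = 1.282, so z² = 1.643524.
1 + z²/n = 1.003467.
Center = (0.58017 + 0.001734)/1.003467 = 0.57989.
Radicand: p̂(1−p̂)/n + z²/(4n²) = 0.000513867 + 0.000001829 = 0.000515696.
Half-width = 1.282·√0.000515696/1.003467 = 0.02901.
CI: 0.57989 ± 0.02901 = (0.5509, 0.6089).

(0.5509, 0.6089)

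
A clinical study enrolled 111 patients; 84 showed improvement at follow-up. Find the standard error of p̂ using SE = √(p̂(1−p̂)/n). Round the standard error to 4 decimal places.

SE = 0.0407

The sample proportion is 84/111 = 0.75676.
p̂(1−p̂) = 0.75676·0.24324 = 0.184074.
SE = √(0.184074/111) = √0.001658324 = 0.0407.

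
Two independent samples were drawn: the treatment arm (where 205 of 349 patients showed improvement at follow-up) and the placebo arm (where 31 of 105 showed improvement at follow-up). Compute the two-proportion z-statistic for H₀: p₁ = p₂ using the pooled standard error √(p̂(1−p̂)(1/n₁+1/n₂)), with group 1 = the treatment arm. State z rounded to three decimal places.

Sample proportions: p̂₁ = 205/349 = 0.58739 and p̂₂ = 31/105 = 0.29524.
Pooling: p̂ = 236/454 = 0.51982.
SE = √[p̂(1−p̂)(1/n₁+1/n₂)] = √[0.51982·0.48018·(1/349+1/105)] ≈ 0.055609.
z = 0.29215/0.055609 = 5.254.

z = 5.254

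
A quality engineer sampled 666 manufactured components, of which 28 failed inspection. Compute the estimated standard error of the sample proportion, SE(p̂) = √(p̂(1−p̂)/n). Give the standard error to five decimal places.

With x = 28 successes in n = 666, p̂ = 0.04204.
p̂(1−p̂) = 0.040273.
Dividing by n and taking the root: √0.000060470 = 0.00778.

SE = 0.00778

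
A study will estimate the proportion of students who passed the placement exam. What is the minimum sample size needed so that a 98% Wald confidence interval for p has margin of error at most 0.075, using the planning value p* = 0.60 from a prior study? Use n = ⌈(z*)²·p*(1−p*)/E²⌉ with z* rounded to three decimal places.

n = 231

For 98% confidence, z* = 2.326.
p*(1−p*) = 0.60·0.40 = 0.2400.
(z*)²·p*(1−p*)/E² = 5.410276·0.2400/0.005625 = 230.838.
Rounding up, n = 231.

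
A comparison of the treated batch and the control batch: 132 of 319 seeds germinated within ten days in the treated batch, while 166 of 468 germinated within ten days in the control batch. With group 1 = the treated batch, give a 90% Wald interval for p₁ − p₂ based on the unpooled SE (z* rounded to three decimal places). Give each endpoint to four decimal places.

(0.0009, 0.1172)

p̂₁ = 132/319 = 0.41379, p̂₂ = 166/468 = 0.35470; p̂₁ − p̂₂ = 0.05909.
SE = √(0.000760402 + 0.000489077) = √0.001249479 = 0.035348.
z* = 1.645 at the 90% level. Margin = 1.645·0.035348 = 0.05815.
So the interval runs from 0.0009 to 0.1172.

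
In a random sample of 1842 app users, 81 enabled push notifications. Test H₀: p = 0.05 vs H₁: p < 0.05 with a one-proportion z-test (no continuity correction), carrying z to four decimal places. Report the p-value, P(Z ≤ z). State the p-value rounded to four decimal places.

p-value = 0.1177

With x = 81 successes in n = 1842, p̂ = 0.04397.
SE₀ = √(0.05·0.95/1842) = 0.005078.
z = (p̂ − p₀)/SE = (81/1842 − 0.05)/0.005078 ≈ -1.1867.
p-value = P(Z ≤ z) with z = -1.1867 → 0.1177.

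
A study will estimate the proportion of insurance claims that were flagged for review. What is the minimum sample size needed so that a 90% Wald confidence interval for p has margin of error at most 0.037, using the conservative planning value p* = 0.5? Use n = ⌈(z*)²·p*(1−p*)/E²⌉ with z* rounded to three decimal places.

n = 495

For 90% confidence, z* = 1.645.
p*(1−p*) = 0.2500.
Required n before rounding: 2.706025 × 0.2500 / 0.037² = 494.161.
Rounding up, n = 495.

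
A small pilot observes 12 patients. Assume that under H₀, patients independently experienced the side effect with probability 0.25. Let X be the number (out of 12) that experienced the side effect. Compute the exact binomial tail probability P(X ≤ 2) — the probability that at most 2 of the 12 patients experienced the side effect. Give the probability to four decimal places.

P = 0.3907

X is binomial with n = 12 and p = 0.25.
P(X ≤ 2) = C(12,0)·0.25^0·0.75^12 + C(12,1)·0.25^1·0.75^11 + C(12,2)·0.25^2·0.75^10.
= 0.031676 + 0.126705 + 0.232293 = 0.3907.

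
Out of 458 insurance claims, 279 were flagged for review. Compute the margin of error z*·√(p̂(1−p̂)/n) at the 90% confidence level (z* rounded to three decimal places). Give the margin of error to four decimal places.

ME = 0.0375

With x = 279 successes in n = 458, p̂ = 0.60917.
SE(p̂) = √(0.60917·0.39083/458) = 0.022800.
The 90% critical value is z* = 1.645.
Margin of error = z*·SE = 1.645 × 0.022800 = 0.0375.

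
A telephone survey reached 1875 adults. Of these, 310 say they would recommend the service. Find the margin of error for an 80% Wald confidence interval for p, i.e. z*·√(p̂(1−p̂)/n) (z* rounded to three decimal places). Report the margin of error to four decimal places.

The sample proportion is 310/1875 = 0.16533.
SE = √(p̂(1−p̂)/n) = √(0.137998/1875) = 0.008579.
For 80% confidence, z* = 1.282.
ME = 1.282·0.008579 = 0.0110.

ME = 0.0110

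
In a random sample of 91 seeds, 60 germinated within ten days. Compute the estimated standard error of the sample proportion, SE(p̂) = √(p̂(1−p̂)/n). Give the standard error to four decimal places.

The sample proportion is 60/91 = 0.65934.
p̂(1−p̂) = 0.65934·0.34066 = 0.224611.
SE = √(0.224611/91) = √0.002468253 = 0.0497.

SE = 0.0497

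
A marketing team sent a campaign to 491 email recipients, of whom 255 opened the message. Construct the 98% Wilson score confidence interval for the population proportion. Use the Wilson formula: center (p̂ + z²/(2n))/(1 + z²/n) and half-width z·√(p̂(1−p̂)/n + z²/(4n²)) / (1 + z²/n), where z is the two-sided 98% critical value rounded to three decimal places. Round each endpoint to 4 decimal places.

p̂ = 255/491 = 0.51935; z = 2.326, so z² = 5.410276.
Denominator 1 + z²/n = 1 + 5.410276/491 = 1.011019.
Center = (0.51935 + 0.005509)/1.011019 = 0.51914.
Radicand: p̂(1−p̂)/n + z²/(4n²) = 0.000508403 + 0.000005610 = 0.000514013.
Half-width = z·√(radicand)/denom = 2.326·0.022672/1.011019 = 0.05216.
CI: 0.51914 ± 0.05216 = (0.4670, 0.5713).

(0.4670, 0.5713)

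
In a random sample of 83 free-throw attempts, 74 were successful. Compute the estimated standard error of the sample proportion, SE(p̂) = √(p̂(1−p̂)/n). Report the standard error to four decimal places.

SE = 0.0341

With x = 74 successes in n = 83, p̂ = 0.89157.
p̂(1−p̂) = 0.89157·0.10843 = 0.096673.
SE = √(0.096673/83) = 0.0341.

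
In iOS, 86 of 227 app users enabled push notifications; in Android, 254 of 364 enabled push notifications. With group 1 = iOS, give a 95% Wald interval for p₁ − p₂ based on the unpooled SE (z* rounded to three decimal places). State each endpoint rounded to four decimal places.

(-0.3977, -0.2402)

p̂₁ = 86/227 = 0.37885, p̂₂ = 254/364 = 0.69780; p̂₁ − p̂₂ = -0.31895.
SE = √(0.001036669 + 0.000579325) = √0.001615994 = 0.040199.
z* = 1.960 at the 95% level. Margin = 1.960·0.040199 = 0.07879.
CI: -0.31895 ± 0.07879 = (-0.3977, -0.2402).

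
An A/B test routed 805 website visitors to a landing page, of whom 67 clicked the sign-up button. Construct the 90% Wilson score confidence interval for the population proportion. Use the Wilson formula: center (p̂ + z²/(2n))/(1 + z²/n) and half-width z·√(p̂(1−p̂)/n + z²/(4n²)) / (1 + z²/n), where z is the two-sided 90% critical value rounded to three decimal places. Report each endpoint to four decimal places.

p̂ = 67/805 = 0.08323; z = 1.645, so z² = 2.706025.
Denominator 1 + z²/n = 1 + 2.706025/805 = 1.003362.
Center = (0.08323 + 0.001681)/1.003362 = 0.08463.
Radicand: p̂(1−p̂)/n + z²/(4n²) = 0.000094786 + 0.000001044 = 0.000095830.
Half-width = 1.645·√0.000095830/1.003362 = 0.01605.
CI: 0.08463 ± 0.01605 = (0.0686, 0.1007).

(0.0686, 0.1007)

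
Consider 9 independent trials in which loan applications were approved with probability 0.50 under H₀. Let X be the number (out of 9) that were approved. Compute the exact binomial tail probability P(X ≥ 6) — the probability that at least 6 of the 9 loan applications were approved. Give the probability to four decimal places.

P = 0.2539

X ~ Binomial(n=9, p=0.50).
P(X ≥ 6) = C(9,6)·0.50^6·0.50^3 + C(9,7)·0.50^7·0.50^2 + C(9,8)·0.50^8·0.50^1 + C(9,9)·0.50^9·0.50^0.
= 0.164062 + 0.070312 + 0.017578 + 0.001953 = 0.2539.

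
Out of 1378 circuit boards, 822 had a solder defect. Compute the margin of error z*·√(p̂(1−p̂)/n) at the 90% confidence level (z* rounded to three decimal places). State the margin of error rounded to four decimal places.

p̂ = 822/1378 = 0.59652.
SE(p̂) = √(0.59652·0.40348/1378) = 0.013216.
For 90% confidence, z* = 1.645.
Margin of error = z*·SE = 1.645 × 0.013216 = 0.0217.

ME = 0.0217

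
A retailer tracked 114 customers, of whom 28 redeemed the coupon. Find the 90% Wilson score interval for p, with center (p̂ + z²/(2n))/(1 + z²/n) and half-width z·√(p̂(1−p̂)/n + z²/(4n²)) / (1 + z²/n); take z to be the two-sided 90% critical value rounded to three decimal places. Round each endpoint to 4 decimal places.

(0.1857, 0.3173)

Here p̂ = 28/114 = 0.24561 and z = 1.645 (z² = 2.706025).
Denominator 1 + z²/n = 1 + 2.706025/114 = 1.023737.
Center = (0.24561 + 0.011869)/1.023737 = 0.25151.
Radicand: p̂(1−p̂)/n + z²/(4n²) = 0.001625331 + 0.000052055 = 0.001677386.
Half-width = 1.645·√0.001677386/1.023737 = 0.06581.
CI: 0.25151 ± 0.06581 = (0.1857, 0.3173).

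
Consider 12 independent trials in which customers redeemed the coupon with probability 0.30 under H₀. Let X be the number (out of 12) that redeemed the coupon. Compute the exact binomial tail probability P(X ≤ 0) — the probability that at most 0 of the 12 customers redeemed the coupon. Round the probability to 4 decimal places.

P = 0.0138

X ~ Binomial(n=12, p=0.30).
P(X ≤ 0) = C(12,0)·0.30^0·0.70^12.
= 0.013841 = 0.0138.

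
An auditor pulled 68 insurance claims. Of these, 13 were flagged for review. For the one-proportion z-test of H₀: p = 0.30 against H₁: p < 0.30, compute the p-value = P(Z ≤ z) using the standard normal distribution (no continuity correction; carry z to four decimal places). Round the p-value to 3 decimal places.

The sample proportion is 13/68 = 0.19118.
Null standard error: √(0.30·0.70/68) = √0.003088235 = 0.055572.
z = (p̂ − p₀)/SE = (13/68 − 0.30)/0.055572 ≈ -1.9582.
From the standard normal, P(Z ≤ z) = 0.025.

p-value = 0.025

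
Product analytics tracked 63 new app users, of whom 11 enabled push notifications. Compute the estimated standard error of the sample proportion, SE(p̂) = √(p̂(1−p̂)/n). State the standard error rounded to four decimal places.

With x = 11 successes in n = 63, p̂ = 0.17460.
p̂(1−p̂) = 0.144115.
SE = √(0.144115/63) = 0.0478.

SE = 0.0478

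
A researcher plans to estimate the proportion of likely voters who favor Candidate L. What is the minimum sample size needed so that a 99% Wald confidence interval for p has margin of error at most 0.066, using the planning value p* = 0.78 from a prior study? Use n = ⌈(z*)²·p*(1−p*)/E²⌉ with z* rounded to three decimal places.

n = 262

z* = 2.576 at the 99% level.
p*(1−p*) = 0.78·0.22 = 0.1716.
Required n before rounding: 6.635776 × 0.1716 / 0.066² = 261.409.
Rounding up, n = 262.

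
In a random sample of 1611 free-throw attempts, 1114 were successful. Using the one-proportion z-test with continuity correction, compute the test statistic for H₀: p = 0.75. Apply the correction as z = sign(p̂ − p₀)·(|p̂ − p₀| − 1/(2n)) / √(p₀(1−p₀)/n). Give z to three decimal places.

z = -5.394

p̂ = 1114/1611 = 0.69150. p̂ − p₀ = -0.058504.
1/(2n) = 0.000310.
Corrected numerator: |-0.058504| − 0.000310 = 0.058194.
Under H₀, SE = √(p₀(1−p₀)/n) = √(0.75·0.25/1611) = √0.000116387 = 0.010788.
z = (−)0.058194/0.010788 = -5.394.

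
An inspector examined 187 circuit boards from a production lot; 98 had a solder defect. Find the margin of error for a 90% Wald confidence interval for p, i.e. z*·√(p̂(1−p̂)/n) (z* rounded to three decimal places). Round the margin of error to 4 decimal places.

ME = 0.0601

With x = 98 successes in n = 187, p̂ = 0.52406.
Standard error of p̂: √(0.249421/187) = √0.001333802 = 0.036521.
z* = 1.645 at the 90% level.
So ME = 0.0601.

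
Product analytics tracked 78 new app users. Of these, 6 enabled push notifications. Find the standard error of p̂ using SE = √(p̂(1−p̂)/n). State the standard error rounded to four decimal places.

Sample proportion p̂ = 6/78 = 0.07692.
p̂(1−p̂) = 0.071003.
SE = √(0.071003/78) = √0.000910295 = 0.0302.

SE = 0.0302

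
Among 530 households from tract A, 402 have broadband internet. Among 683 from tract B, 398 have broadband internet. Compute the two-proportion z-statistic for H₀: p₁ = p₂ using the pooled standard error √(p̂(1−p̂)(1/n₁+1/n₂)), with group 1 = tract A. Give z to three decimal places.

p̂₁ = 402/530 = 0.75849, p̂₂ = 398/683 = 0.58272.
Pooling: p̂ = 800/1213 = 0.65952.
SE = √[p̂(1−p̂)(1/n₁+1/n₂)] = √[0.65952·0.34048·(1/530+1/683)] ≈ 0.027431.
z = (p̂₁ − p̂₂)/SE = (0.75849 − 0.58272)/0.027431 = 0.17577/0.027431 = 6.408.

z = 6.408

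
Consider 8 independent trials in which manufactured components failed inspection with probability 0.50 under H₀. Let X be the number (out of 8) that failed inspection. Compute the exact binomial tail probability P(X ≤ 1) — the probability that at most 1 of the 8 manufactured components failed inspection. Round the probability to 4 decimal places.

X ~ Binomial(n=8, p=0.50).
P(X ≤ 1) = C(8,0)·0.50^0·0.50^8 + C(8,1)·0.50^1·0.50^7.
= 0.003906 + 0.031250 = 0.0352.

P = 0.0352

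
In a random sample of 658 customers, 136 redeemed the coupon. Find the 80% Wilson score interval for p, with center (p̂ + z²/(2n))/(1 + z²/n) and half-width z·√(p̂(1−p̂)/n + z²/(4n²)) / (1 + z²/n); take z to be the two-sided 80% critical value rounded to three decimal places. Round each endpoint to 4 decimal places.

p̂ = 136/658 = 0.20669; z = 1.282, so z² = 1.643524.
Denominator 1 + z²/n = 1 + 1.643524/658 = 1.002498.
Center = (0.20669 + 0.001249)/1.002498 = 0.20742.
Radicand: p̂(1−p̂)/n + z²/(4n²) = 0.000249191 + 0.000000949 = 0.000250140.
Half-width = 1.282·√0.000250140/1.002498 = 0.02023.
CI: 0.20742 ± 0.02023 = (0.1872, 0.2276).

(0.1872, 0.2276)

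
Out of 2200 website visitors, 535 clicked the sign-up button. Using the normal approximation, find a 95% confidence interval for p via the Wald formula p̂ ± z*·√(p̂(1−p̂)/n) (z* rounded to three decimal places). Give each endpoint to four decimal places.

p̂ = 535/2200 = 0.24318.
Standard error of p̂: √(0.184044/2200) = √0.000083657 = 0.009146.
z* = 1.960 at the 95% level.
Margin = 1.960·0.009146 = 0.01793.
So the interval runs from 0.2253 to 0.2611.

(0.2253, 0.2611)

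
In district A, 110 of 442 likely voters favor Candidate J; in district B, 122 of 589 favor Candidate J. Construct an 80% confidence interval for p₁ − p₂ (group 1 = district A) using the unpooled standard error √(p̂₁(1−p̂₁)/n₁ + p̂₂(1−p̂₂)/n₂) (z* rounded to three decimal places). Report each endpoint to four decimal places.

(0.0078, 0.0757)

p̂₁ = 110/442 = 0.24887, p̂₂ = 122/589 = 0.20713; p̂₁ − p̂₂ = 0.04174.
Unpooled SE = √(p̂₁(1−p̂₁)/n₁ + p̂₂(1−p̂₂)/n₂) = √(0.000422926 + 0.000278824) = 0.026491.
The 80% critical value is z* = 1.282. Margin = 1.282·0.026491 = 0.03396.
Interval: 0.04174 ± 0.03396 → (0.0078, 0.0757).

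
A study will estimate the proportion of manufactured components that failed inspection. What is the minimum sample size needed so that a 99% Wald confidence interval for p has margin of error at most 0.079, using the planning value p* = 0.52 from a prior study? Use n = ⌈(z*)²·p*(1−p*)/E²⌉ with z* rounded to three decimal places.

For 99% confidence, z* = 2.576.
p*(1−p*) = 0.2496.
Required n before rounding: 6.635776 × 0.2496 / 0.079² = 265.389.
⌈265.389⌉ = 266.

n = 266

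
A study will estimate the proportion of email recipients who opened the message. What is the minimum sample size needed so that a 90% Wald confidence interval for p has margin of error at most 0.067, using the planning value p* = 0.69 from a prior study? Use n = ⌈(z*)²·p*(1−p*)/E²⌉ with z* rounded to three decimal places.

For 90% confidence, z* = 1.645.
p*(1−p*) = 0.69·0.31 = 0.2139.
Required n before rounding: 2.706025 × 0.2139 / 0.067² = 128.942.
Rounding up, n = 129.

n = 129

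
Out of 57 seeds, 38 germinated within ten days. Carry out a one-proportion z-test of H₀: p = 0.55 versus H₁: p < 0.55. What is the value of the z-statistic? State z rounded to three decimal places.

z = 1.771

Sample proportion p̂ = 38/57 = 0.66667.
SE₀ = √(0.55·0.45/57) = 0.065895.
z = (0.66667 − 0.55)/0.065895 = 0.11667/0.065895 = 1.771.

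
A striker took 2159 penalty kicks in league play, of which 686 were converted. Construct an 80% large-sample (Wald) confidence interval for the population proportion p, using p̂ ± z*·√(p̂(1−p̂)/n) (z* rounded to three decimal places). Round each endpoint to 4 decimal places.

p̂ = 686/2159 = 0.31774.
Standard error of p̂: √(0.216781/2159) = √0.000100408 = 0.010020.
The 80% critical value is z* = 1.282.
Margin of error: 1.282 × 0.010020 = 0.01285.
Interval: 0.31774 ± 0.01285 → (0.3049, 0.3306).

(0.3049, 0.3306)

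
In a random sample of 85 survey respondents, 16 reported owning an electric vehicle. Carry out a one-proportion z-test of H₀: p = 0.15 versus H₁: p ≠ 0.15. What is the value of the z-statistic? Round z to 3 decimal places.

With x = 16 successes in n = 85, p̂ = 0.18824.
Null standard error: √(0.15·0.85/85) = √0.001500000 = 0.038730.
z = (p̂ − p₀)/SE = (0.18824 − 0.15)/0.038730 = 0.987.

z = 0.987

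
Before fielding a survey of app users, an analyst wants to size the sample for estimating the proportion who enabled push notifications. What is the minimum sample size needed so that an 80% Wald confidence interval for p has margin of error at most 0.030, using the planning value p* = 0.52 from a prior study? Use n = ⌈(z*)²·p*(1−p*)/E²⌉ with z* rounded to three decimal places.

n = 456

The 80% critical value is z* = 1.282.
p*(1−p*) = 0.2496.
(z*)²·p*(1−p*)/E² = 1.643524·0.2496/0.000900 = 455.804.
Rounding up, n = 456.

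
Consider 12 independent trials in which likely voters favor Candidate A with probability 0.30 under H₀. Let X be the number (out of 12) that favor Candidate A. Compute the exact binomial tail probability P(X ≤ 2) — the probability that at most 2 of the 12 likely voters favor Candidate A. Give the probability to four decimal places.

X is binomial with n = 12 and p = 0.30.
P(X ≤ 2) = C(12,0)·0.30^0·0.70^12 + C(12,1)·0.30^1·0.70^11 + C(12,2)·0.30^2·0.70^10.
= 0.013841 + 0.071184 + 0.167790 = 0.2528.

P = 0.2528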